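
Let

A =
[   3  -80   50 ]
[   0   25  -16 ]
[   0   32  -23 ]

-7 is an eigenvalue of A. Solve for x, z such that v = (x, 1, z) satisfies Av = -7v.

-2, 2

We need (A + 7I)v = 0.
A + 7I = [[10, -80, 50], [0, 32, -16], [0, 32, -16]].
Row 1: (10)·x + (-80)·1 + (50)·z = 0
Row 2: (0)·x + (32)·1 + (-16)·z = 0
Row 3: (0)·x + (32)·1 + (-16)·z = 0
Solving gives x = -2, z = 2.
Check: A·(-2, 1, 2) = (14, -7, -14) = -7·(-2, 1, 2).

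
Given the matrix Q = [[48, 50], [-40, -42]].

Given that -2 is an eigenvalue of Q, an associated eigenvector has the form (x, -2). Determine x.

2

We need (Q + 2I)v = 0.
Q + 2I = [[50, 50], [-40, -40]].
Row 1: (50)·x + (50)·-2 = 0
Row 2: (-40)·x + (-40)·-2 = 0
Solving gives x = 2.
Check: Q·(2, -2) = (-4, 4) = -2·(2, -2).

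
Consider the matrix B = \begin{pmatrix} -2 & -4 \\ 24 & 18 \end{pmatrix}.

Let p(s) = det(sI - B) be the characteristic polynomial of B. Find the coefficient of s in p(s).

-16

The coefficient of s of det(sI - B) is −trace(B).
trace(B) = (-2) + (18) = 16, so the coefficient is -16.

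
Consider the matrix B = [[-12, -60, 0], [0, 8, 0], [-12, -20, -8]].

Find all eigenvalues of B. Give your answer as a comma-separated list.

-12, -8, 8

Set up det(μI - B) = 0.
Expanding along the first row, p(μ) = μ^3 + 12μ^2 - 64μ - 768.
Rational-root test: μ = -8 gives p(-8) = 0.
Factor out (μ + 8): p(μ) = (μ + 8)·(μ^2 + 4μ - 96).
The quadratic factors as (μ + 12)·(μ - 8).
Eigenvalues: -12, -8, 8.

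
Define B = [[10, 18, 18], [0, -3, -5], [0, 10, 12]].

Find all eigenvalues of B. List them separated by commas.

The characteristic polynomial is p(λ) = det(λI - B).
Expanding the 3×3 determinant: p(λ) = λ^3 - 19λ^2 + 104λ - 140.
Since p(2) = 0, λ = 2 is a root.
Dividing by (λ - 2) leaves λ^2 - 17λ + 70.
The quadratic factors as (λ - 7)·(λ - 10).
Eigenvalues: 2, 7, 10.

2, 7, 10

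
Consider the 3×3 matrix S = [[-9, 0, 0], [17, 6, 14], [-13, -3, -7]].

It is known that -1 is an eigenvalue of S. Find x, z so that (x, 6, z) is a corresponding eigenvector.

We need (S + 1I)v = 0.
S + 1I = [[-8, 0, 0], [17, 7, 14], [-13, -3, -6]].
Row 1: (-8)·x + (0)·6 + (0)·z = 0
Row 2: (17)·x + (7)·6 + (14)·z = 0
Row 3: (-13)·x + (-3)·6 + (-6)·z = 0
Solving gives x = 0, z = -3.
Check: S·(0, 6, -3) = (0, -6, 3) = -1·(0, 6, -3).

0, -3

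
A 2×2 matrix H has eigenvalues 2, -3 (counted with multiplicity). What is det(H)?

-6

det(H) is the product of the eigenvalues: (2) · (-3) = -6.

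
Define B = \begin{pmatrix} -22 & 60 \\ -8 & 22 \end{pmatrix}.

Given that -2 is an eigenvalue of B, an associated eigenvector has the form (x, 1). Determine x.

We need (B + 2I)v = 0.
B + 2I = [[-20, 60], [-8, 24]].
Row 1: (-20)·x + (60)·1 = 0
Row 2: (-8)·x + (24)·1 = 0
Solving gives x = 3.
Check: B·(3, 1) = (-6, -2) = -2·(3, 1).

3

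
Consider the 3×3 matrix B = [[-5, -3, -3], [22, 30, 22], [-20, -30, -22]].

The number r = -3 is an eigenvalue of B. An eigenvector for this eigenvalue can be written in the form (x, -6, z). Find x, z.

We need (B + 3I)v = 0.
B + 3I = [[-2, -3, -3], [22, 33, 22], [-20, -30, -19]].
Row 1: (-2)·x + (-3)·-6 + (-3)·z = 0
Row 2: (22)·x + (33)·-6 + (22)·z = 0
Row 3: (-20)·x + (-30)·-6 + (-19)·z = 0
Solving gives x = 9, z = 0.
Check: B·(9, -6, 0) = (-27, 18, 0) = -3·(9, -6, 0).

9, 0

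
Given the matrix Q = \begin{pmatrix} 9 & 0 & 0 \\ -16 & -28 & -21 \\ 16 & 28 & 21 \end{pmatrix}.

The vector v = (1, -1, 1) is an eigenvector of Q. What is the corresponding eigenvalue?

Compute Qv: Q·(1, -1, 1) = (9, -9, 9).
Since Qv = λv, compare component 1: 9 = λ·1, so λ = 9.

9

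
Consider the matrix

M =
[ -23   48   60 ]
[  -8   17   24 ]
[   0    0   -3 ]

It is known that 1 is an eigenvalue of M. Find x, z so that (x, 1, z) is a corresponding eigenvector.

We need (M - 1I)v = 0.
M - 1I = [[-24, 48, 60], [-8, 16, 24], [0, 0, -4]].
Row 1: (-24)·x + (48)·1 + (60)·z = 0
Row 2: (-8)·x + (16)·1 + (24)·z = 0
Row 3: (0)·x + (0)·1 + (-4)·z = 0
Solving gives x = 2, z = 0.
Check: M·(2, 1, 0) = (2, 1, 0) = 1·(2, 1, 0).

2, 0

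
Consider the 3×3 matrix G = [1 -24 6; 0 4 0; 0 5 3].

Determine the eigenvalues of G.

1, 3, 4

The characteristic polynomial is p(λ) = det(λI - G).
Cofactor expansion gives p(λ) = λ^3 - 8λ^2 + 19λ - 12.
Try λ = 4: p(4) = 0, so 4 is a root.
Factor out (λ - 4): p(λ) = (λ - 4)·(λ^2 - 4λ + 3).
The quadratic factors as (λ - 1)·(λ - 3).
Eigenvalues: 1, 3, 4.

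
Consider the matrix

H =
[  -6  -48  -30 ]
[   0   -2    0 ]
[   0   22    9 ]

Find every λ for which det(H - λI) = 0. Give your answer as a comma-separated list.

Set up det(μI - H) = 0.
Cofactor expansion gives p(μ) = μ^3 - μ^2 - 60μ - 108.
Since p(-2) = 0, μ = -2 is a root.
Factor out (μ + 2): p(μ) = (μ + 2)·(μ^2 - 3μ - 54).
The quadratic factors as (μ + 6)·(μ - 9).
Eigenvalues: -6, -2, 9.

-6, -2, 9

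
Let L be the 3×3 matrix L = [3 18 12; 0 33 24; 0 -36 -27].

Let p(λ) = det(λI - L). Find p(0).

81

p(0) = det(0·I − L) = det(−L) = (−1)^3·det(L).
det(L) = -81, so p(0) = 81.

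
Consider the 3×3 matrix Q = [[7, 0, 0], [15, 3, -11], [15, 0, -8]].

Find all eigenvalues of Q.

The characteristic polynomial is p(μ) = det(μI - Q).
Cofactor expansion gives p(μ) = μ^3 - 2μ^2 - 59μ + 168.
Try μ = 3: p(3) = 0, so 3 is a root.
Dividing by (μ - 3) leaves μ^2 + μ - 56.
The quadratic factors as (μ + 8)·(μ - 7).
Eigenvalues: -8, 3, 7.

-8, 3, 7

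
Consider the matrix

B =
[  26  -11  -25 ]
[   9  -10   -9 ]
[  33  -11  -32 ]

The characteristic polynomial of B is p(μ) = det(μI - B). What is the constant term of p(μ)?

p(μ) = μ^3 + 16μ^2 + 53μ - 70.
The constant term is -70.

-70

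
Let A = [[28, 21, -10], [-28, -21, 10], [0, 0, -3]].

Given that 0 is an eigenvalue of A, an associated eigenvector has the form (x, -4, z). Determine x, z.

3, 0

We need (A)v = 0.
A = [[28, 21, -10], [-28, -21, 10], [0, 0, -3]].
Row 1: (28)·x + (21)·-4 + (-10)·z = 0
Row 2: (-28)·x + (-21)·-4 + (10)·z = 0
Row 3: (0)·x + (0)·-4 + (-3)·z = 0
Solving gives x = 3, z = 0.
Check: A·(3, -4, 0) = (0, 0, 0) = 0·(3, -4, 0).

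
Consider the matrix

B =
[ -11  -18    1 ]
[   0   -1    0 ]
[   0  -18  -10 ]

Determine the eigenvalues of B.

-11, -10, -1

Compute the characteristic polynomial p(s) = det(sI - B).
Expanding the 3×3 determinant: p(s) = s^3 + 22s^2 + 131s + 110.
Try s = -1: p(-1) = 0, so -1 is a root.
Dividing by (s + 1) leaves s^2 + 21s + 110.
The quadratic factors as (s + 11)·(s + 10).
Eigenvalues: -11, -10, -1.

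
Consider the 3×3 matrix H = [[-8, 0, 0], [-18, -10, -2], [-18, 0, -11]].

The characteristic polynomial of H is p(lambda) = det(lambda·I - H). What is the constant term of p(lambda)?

p(lambda) = lambda^3 + 29·lambda^2 + 278·lambda + 880.
The constant term is 880.

880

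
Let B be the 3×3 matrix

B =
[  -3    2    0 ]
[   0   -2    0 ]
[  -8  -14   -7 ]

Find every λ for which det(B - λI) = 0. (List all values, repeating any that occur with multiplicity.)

Set up det(rI - B) = 0.
Expanding along the first row, p(r) = r^3 + 12r^2 + 41r + 42.
Try r = -2: p(-2) = 0, so -2 is a root.
Factor out (r + 2): p(r) = (r + 2)·(r^2 + 10r + 21).
The quadratic factors as (r + 7)·(r + 3).
Eigenvalues: -7, -3, -2.

-7, -3, -2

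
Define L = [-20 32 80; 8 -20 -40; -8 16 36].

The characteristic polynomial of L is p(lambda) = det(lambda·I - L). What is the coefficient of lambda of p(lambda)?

p(lambda) = lambda^3 + 4·lambda^2 - 16·lambda - 64.
The coefficient of lambda is -16.

-16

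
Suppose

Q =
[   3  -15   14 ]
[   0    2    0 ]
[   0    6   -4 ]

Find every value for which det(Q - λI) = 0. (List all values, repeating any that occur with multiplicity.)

-4, 2, 3

The characteristic polynomial is p(μ) = det(μI - Q).
Cofactor expansion gives p(μ) = μ^3 - μ^2 - 14μ + 24.
Rational-root test: μ = -4 gives p(-4) = 0.
Dividing by (μ + 4) leaves μ^2 - 5μ + 6.
The quadratic factors as (μ - 2)·(μ - 3).
Eigenvalues: -4, 2, 3.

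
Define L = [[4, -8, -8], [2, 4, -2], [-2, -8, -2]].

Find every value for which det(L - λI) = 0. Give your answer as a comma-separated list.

-4, 4, 6

Set up det(λI - L) = 0.
Expanding the 3×3 determinant: p(λ) = λ^3 - 6λ^2 - 16λ + 96.
Try λ = 4: p(4) = 0, so 4 is a root.
Factor out (λ - 4): p(λ) = (λ - 4)·(λ^2 - 2λ - 24).
The quadratic factors as (λ + 4)·(λ - 6).
Eigenvalues: -4, 4, 6.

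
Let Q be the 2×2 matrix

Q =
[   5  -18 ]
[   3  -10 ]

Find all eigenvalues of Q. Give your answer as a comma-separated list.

-4, -1

det(Q - λI) = (5 - λ)(-10 - λ) - (-18)·(3) = λ^2 + 5λ + 4.
This factors as (λ + 4)·(λ + 1) = 0.
Eigenvalues: -4, -1.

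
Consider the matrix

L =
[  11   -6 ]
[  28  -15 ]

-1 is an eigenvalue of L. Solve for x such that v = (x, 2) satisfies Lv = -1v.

1

We need (L + 1I)v = 0.
L + 1I = [[12, -6], [28, -14]].
Row 1: (12)·x + (-6)·2 = 0
Row 2: (28)·x + (-14)·2 = 0
Solving gives x = 1.
Check: L·(1, 2) = (-1, -2) = -1·(1, 2).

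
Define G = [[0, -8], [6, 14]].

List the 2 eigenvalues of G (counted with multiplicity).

6, 8

det(G - rI) = (0 - r)(14 - r) - (-8)·(6) = r^2 - 14r + 48.
This factors as (r - 6)·(r - 8) = 0.
Eigenvalues: 6, 8.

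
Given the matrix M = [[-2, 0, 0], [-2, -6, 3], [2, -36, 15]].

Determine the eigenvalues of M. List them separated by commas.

-2, 3, 6

The characteristic polynomial is p(s) = det(sI - M).
Expanding along the first row, p(s) = s^3 - 7s^2 + 36.
Try s = -2: p(-2) = 0, so -2 is a root.
Dividing by (s + 2) leaves s^2 - 9s + 18.
The quadratic factors as (s - 3)·(s - 6).
Eigenvalues: -2, 3, 6.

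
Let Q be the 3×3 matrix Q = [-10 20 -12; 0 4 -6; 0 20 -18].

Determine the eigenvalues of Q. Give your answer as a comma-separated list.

-10, -8, -6

Set up det(rI - Q) = 0.
Cofactor expansion gives p(r) = r^3 + 24r^2 + 188r + 480.
Since p(-6) = 0, r = -6 is a root.
Factor out (r + 6): p(r) = (r + 6)·(r^2 + 18r + 80).
The quadratic factors as (r + 10)·(r + 8).
Eigenvalues: -10, -8, -6.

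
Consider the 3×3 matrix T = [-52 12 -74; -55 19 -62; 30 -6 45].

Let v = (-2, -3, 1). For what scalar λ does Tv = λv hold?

Compute Tv: T·(-2, -3, 1) = (-6, -9, 3).
Since Tv = λv, compare component 1: -6 = λ·-2, so λ = 3.

3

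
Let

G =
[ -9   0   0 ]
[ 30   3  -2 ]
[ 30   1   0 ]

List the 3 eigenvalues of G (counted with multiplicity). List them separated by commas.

-9, 1, 2

Set up det(sI - G) = 0.
Expanding along the first row, p(s) = s^3 + 6s^2 - 25s + 18.
Since p(1) = 0, s = 1 is a root.
Factor out (s - 1): p(s) = (s - 1)·(s^2 + 7s - 18).
The quadratic factors as (s + 9)·(s - 2).
Eigenvalues: -9, 1, 2.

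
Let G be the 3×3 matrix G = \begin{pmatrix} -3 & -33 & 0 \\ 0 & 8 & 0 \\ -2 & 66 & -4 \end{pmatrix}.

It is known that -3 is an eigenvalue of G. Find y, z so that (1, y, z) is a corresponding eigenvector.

We need (G + 3I)v = 0.
G + 3I = [[0, -33, 0], [0, 11, 0], [-2, 66, -1]].
Row 1: (0)·1 + (-33)·y + (0)·z = 0
Row 2: (0)·1 + (11)·y + (0)·z = 0
Row 3: (-2)·1 + (66)·y + (-1)·z = 0
Solving gives y = 0, z = -2.
Check: G·(1, 0, -2) = (-3, 0, 6) = -3·(1, 0, -2).

0, -2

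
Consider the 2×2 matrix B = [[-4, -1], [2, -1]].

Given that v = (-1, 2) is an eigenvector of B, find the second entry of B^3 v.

-16

First find the eigenvalue: Bv = (2, -4) = -2·(-1, 2), so λ = -2.
Then B^3 v = λ^3·v = (-2)^3·(-1, 2) = -8·(-1, 2) = (8, -16).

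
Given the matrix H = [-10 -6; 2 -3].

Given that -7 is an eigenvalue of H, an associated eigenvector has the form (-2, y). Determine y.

We need (H + 7I)v = 0.
H + 7I = [[-3, -6], [2, 4]].
Row 1: (-3)·-2 + (-6)·y = 0
Row 2: (2)·-2 + (4)·y = 0
Solving gives y = 1.
Check: H·(-2, 1) = (14, -7) = -7·(-2, 1).

1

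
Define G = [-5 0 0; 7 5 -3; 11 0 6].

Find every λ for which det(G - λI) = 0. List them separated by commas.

-5, 5, 6

Compute the characteristic polynomial p(λ) = det(λI - G).
Cofactor expansion gives p(λ) = λ^3 - 6λ^2 - 25λ + 150.
Try λ = 5: p(5) = 0, so 5 is a root.
Dividing by (λ - 5) leaves λ^2 - λ - 30.
The quadratic factors as (λ + 5)·(λ - 6).
Eigenvalues: -5, 5, 6.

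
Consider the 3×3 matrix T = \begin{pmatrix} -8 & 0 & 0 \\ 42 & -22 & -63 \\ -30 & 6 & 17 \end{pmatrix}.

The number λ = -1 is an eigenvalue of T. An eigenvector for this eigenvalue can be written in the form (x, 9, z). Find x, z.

We need (T + 1I)v = 0.
T + 1I = [[-7, 0, 0], [42, -21, -63], [-30, 6, 18]].
Row 1: (-7)·x + (0)·9 + (0)·z = 0
Row 2: (42)·x + (-21)·9 + (-63)·z = 0
Row 3: (-30)·x + (6)·9 + (18)·z = 0
Solving gives x = 0, z = -3.
Check: T·(0, 9, -3) = (0, -9, 3) = -1·(0, 9, -3).

0, -3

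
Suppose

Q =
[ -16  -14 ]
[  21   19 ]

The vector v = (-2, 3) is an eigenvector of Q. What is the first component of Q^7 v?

First find the eigenvalue: Qv = (-10, 15) = 5·(-2, 3), so λ = 5.
Then Q^7 v = λ^7·v = 5^7·(-2, 3) = 78125·(-2, 3) = (-156250, 234375).

-156250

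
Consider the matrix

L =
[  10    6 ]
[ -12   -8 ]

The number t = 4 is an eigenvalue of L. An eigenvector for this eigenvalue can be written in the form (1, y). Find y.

-1

We need (L - 4I)v = 0.
L - 4I = [[6, 6], [-12, -12]].
Row 1: (6)·1 + (6)·y = 0
Row 2: (-12)·1 + (-12)·y = 0
Solving gives y = -1.
Check: L·(1, -1) = (4, -4) = 4·(1, -1).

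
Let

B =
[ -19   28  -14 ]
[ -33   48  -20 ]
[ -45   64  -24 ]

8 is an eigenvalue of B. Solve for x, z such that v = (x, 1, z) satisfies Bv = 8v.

0, 2

We need (B - 8I)v = 0.
B - 8I = [[-27, 28, -14], [-33, 40, -20], [-45, 64, -32]].
Row 1: (-27)·x + (28)·1 + (-14)·z = 0
Row 2: (-33)·x + (40)·1 + (-20)·z = 0
Row 3: (-45)·x + (64)·1 + (-32)·z = 0
Solving gives x = 0, z = 2.
Check: B·(0, 1, 2) = (0, 8, 16) = 8·(0, 1, 2).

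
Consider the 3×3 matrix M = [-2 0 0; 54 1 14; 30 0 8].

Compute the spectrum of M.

-2, 1, 8

The characteristic polynomial is p(lambda) = det(lambda·I - M).
Expanding the 3×3 determinant: p(lambda) = lambda^3 - 7·lambda^2 - 10·lambda + 16.
Rational-root test: lambda = -2 gives p(-2) = 0.
Factor out (lambda + 2): p(lambda) = (lambda + 2)·(lambda^2 - 9·lambda + 8).
The quadratic factors as (lambda - 1)·(lambda - 8).
Eigenvalues: -2, 1, 8.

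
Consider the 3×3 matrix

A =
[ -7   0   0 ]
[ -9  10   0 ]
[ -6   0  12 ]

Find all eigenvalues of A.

-7, 10, 12

A is lower triangular, so its eigenvalues are the diagonal entries.
Diagonal: -7, 10, 12.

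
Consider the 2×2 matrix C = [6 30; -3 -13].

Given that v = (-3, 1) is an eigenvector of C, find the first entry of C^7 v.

First find the eigenvalue: Cv = (12, -4) = -4·(-3, 1), so λ = -4.
Then C^7 v = λ^7·v = (-4)^7·(-3, 1) = -16384·(-3, 1) = (49152, -16384).

49152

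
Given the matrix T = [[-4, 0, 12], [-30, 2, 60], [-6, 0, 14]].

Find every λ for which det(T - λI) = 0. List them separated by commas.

2, 2, 8

Compute the characteristic polynomial p(lambda) = det(lambda·I - T).
Expanding along the first row, p(lambda) = lambda^3 - 12·lambda^2 + 36·lambda - 32.
Rational-root test: lambda = 2 gives p(2) = 0.
Factor out (lambda - 2): p(lambda) = (lambda - 2)·(lambda^2 - 10·lambda + 16).
The quadratic factors as (lambda - 2)·(lambda - 8).
Eigenvalues: 2, 2, 8.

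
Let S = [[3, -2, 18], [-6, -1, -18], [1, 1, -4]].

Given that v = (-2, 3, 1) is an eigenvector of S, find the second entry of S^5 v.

First find the eigenvalue: Sv = (6, -9, -3) = -3·(-2, 3, 1), so λ = -3.
Then S^5 v = λ^5·v = (-3)^5·(-2, 3, 1) = -243·(-2, 3, 1) = (486, -729, -243).

-729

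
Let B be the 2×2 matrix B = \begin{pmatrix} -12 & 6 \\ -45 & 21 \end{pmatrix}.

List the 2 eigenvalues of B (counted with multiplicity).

det(B - lambda·I) = (-12 - lambda)(21 - lambda) - (6)·(-45) = lambda^2 - 9·lambda + 18.
This factors as (lambda - 3)·(lambda - 6) = 0.
Eigenvalues: 3, 6.

3, 6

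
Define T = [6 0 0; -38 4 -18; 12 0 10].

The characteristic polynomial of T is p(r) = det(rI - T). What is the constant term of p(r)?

-240

p(r) = r^3 - 20r^2 + 124r - 240.
The constant term is -240.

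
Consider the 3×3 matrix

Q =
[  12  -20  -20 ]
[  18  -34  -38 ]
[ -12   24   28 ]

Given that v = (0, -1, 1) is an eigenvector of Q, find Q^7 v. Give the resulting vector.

First find the eigenvalue: Qv = (0, -4, 4) = 4·(0, -1, 1), so λ = 4.
Then Q^7 v = λ^7·v = 4^7·(0, -1, 1) = 16384·(0, -1, 1) = (0, -16384, 16384).

(0, -16384, 16384)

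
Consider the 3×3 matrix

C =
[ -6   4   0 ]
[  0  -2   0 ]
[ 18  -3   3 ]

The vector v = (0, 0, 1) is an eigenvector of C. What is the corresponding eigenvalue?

Compute Cv: C·(0, 0, 1) = (0, 0, 3).
Since Cv = λv, compare component 3: 3 = λ·1, so λ = 3.

3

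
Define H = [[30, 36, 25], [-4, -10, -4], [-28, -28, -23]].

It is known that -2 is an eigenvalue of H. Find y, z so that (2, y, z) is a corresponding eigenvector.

1, -4

We need (H + 2I)v = 0.
H + 2I = [[32, 36, 25], [-4, -8, -4], [-28, -28, -21]].
Row 1: (32)·2 + (36)·y + (25)·z = 0
Row 2: (-4)·2 + (-8)·y + (-4)·z = 0
Row 3: (-28)·2 + (-28)·y + (-21)·z = 0
Solving gives y = 1, z = -4.
Check: H·(2, 1, -4) = (-4, -2, 8) = -2·(2, 1, -4).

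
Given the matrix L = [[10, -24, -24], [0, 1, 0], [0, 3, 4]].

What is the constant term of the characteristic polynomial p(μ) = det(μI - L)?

-40

p(0) = det(0·I − L) = det(−L) = (−1)^3·det(L).
det(L) = 40, so p(0) = -40.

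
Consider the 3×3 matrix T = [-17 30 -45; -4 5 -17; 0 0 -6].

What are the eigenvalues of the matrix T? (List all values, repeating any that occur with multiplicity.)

Compute the characteristic polynomial p(s) = det(sI - T).
Expanding the 3×3 determinant: p(s) = s^3 + 18s^2 + 107s + 210.
Try s = -7: p(-7) = 0, so -7 is a root.
Factor out (s + 7): p(s) = (s + 7)·(s^2 + 11s + 30).
The quadratic factors as (s + 6)·(s + 5).
Eigenvalues: -7, -6, -5.

-7, -6, -5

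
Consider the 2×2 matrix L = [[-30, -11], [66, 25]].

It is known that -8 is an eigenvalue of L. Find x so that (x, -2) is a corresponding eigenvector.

1

We need (L + 8I)v = 0.
L + 8I = [[-22, -11], [66, 33]].
Row 1: (-22)·x + (-11)·-2 = 0
Row 2: (66)·x + (33)·-2 = 0
Solving gives x = 1.
Check: L·(1, -2) = (-8, 16) = -8·(1, -2).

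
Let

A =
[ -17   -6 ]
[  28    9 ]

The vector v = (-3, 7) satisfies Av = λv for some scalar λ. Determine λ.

Compute Av: A·(-3, 7) = (9, -21).
Since Av = λv, compare component 1: 9 = λ·-3, so λ = -3.

-3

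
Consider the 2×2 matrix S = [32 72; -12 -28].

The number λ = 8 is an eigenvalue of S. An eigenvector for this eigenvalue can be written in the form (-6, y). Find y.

2

We need (S - 8I)v = 0.
S - 8I = [[24, 72], [-12, -36]].
Row 1: (24)·-6 + (72)·y = 0
Row 2: (-12)·-6 + (-36)·y = 0
Solving gives y = 2.
Check: S·(-6, 2) = (-48, 16) = 8·(-6, 2).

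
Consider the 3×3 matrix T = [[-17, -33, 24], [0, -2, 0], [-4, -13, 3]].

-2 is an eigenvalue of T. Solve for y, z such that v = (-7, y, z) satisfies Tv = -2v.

We need (T + 2I)v = 0.
T + 2I = [[-15, -33, 24], [0, 0, 0], [-4, -13, 5]].
Row 1: (-15)·-7 + (-33)·y + (24)·z = 0
Row 2: (0)·-7 + (0)·y + (0)·z = 0
Row 3: (-4)·-7 + (-13)·y + (5)·z = 0
Solving gives y = 1, z = -3.
Check: T·(-7, 1, -3) = (14, -2, 6) = -2·(-7, 1, -3).

1, -3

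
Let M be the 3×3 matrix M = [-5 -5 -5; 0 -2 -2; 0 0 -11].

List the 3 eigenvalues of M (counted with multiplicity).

M is upper triangular, so its eigenvalues are the diagonal entries.
Diagonal: -5, -2, -11.

-11, -5, -2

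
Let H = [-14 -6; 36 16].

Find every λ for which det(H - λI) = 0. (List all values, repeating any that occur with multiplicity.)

det(H - λI) = (-14 - λ)(16 - λ) - (-6)·(36) = λ^2 - 2λ - 8.
This factors as (λ + 2)·(λ - 4) = 0.
Eigenvalues: -2, 4.

-2, 4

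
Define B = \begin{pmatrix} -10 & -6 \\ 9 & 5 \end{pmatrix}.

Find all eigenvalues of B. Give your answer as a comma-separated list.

det(B - rI) = (-10 - r)(5 - r) - (-6)·(9) = r^2 + 5r + 4.
This factors as (r + 4)·(r + 1) = 0.
Eigenvalues: -4, -1.

-4, -1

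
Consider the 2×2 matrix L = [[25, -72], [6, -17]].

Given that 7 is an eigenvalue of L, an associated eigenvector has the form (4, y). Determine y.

We need (L - 7I)v = 0.
L - 7I = [[18, -72], [6, -24]].
Row 1: (18)·4 + (-72)·y = 0
Row 2: (6)·4 + (-24)·y = 0
Solving gives y = 1.
Check: L·(4, 1) = (28, 7) = 7·(4, 1).

1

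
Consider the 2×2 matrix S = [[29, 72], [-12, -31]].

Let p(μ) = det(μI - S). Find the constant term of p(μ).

-35

p(μ) = μ^2 + 2μ - 35.
The constant term is -35.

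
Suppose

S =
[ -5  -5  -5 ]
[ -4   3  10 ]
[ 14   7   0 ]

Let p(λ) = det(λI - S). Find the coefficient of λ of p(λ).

-35

p(λ) = λ^3 + 2λ^2 - 35λ.
The coefficient of λ is -35.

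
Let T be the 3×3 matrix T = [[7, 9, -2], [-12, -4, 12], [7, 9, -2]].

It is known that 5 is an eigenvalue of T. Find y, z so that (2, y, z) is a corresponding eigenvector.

0, 2

We need (T - 5I)v = 0.
T - 5I = [[2, 9, -2], [-12, -9, 12], [7, 9, -7]].
Row 1: (2)·2 + (9)·y + (-2)·z = 0
Row 2: (-12)·2 + (-9)·y + (12)·z = 0
Row 3: (7)·2 + (9)·y + (-7)·z = 0
Solving gives y = 0, z = 2.
Check: T·(2, 0, 2) = (10, 0, 10) = 5·(2, 0, 2).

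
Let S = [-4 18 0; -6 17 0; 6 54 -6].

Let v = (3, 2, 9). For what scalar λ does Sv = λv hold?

8

Compute Sv: S·(3, 2, 9) = (24, 16, 72).
Since Sv = λv, compare component 1: 24 = λ·3, so λ = 8.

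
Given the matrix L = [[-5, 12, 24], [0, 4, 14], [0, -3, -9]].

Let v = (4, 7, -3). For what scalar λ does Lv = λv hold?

Compute Lv: L·(4, 7, -3) = (-8, -14, 6).
Since Lv = λv, compare component 1: -8 = λ·4, so λ = -2.

-2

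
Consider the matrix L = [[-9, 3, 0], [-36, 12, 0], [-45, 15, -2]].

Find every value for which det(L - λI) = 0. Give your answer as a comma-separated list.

Compute the characteristic polynomial p(t) = det(tI - L).
Expanding the 3×3 determinant: p(t) = t^3 - t^2 - 6t.
Try t = 0: p(0) = 0, so 0 is a root.
Dividing by t leaves t^2 - t - 6.
The quadratic factors as (t + 2)·(t - 3).
Eigenvalues: -2, 0, 3.

-2, 0, 3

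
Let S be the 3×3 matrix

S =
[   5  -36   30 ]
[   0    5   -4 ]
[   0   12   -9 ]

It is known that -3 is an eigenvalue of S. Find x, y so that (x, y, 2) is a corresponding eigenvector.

We need (S + 3I)v = 0.
S + 3I = [[8, -36, 30], [0, 8, -4], [0, 12, -6]].
Row 1: (8)·x + (-36)·y + (30)·2 = 0
Row 2: (0)·x + (8)·y + (-4)·2 = 0
Row 3: (0)·x + (12)·y + (-6)·2 = 0
Solving gives x = -3, y = 1.
Check: S·(-3, 1, 2) = (9, -3, -6) = -3·(-3, 1, 2).

-3, 1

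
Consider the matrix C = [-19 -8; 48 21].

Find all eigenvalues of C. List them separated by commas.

det(C - λI) = (-19 - λ)(21 - λ) - (-8)·(48) = λ^2 - 2λ - 15.
This factors as (λ + 3)·(λ - 5) = 0.
Eigenvalues: -3, 5.

-3, 5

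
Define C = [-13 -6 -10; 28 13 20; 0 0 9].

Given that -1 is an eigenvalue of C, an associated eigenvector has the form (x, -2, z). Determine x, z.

We need (C + 1I)v = 0.
C + 1I = [[-12, -6, -10], [28, 14, 20], [0, 0, 10]].
Row 1: (-12)·x + (-6)·-2 + (-10)·z = 0
Row 2: (28)·x + (14)·-2 + (20)·z = 0
Row 3: (0)·x + (0)·-2 + (10)·z = 0
Solving gives x = 1, z = 0.
Check: C·(1, -2, 0) = (-1, 2, 0) = -1·(1, -2, 0).

1, 0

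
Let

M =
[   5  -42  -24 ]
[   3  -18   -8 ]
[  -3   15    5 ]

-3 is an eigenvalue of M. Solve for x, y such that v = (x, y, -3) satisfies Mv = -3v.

We need (M + 3I)v = 0.
M + 3I = [[8, -42, -24], [3, -15, -8], [-3, 15, 8]].
Row 1: (8)·x + (-42)·y + (-24)·-3 = 0
Row 2: (3)·x + (-15)·y + (-8)·-3 = 0
Row 3: (-3)·x + (15)·y + (8)·-3 = 0
Solving gives x = 12, y = 4.
Check: M·(12, 4, -3) = (-36, -12, 9) = -3·(12, 4, -3).

12, 4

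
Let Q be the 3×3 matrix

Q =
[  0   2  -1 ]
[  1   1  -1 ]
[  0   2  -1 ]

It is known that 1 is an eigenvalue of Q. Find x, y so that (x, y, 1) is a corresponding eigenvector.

1, 1

We need (Q - 1I)v = 0.
Q - 1I = [[-1, 2, -1], [1, 0, -1], [0, 2, -2]].
Row 1: (-1)·x + (2)·y + (-1)·1 = 0
Row 2: (1)·x + (0)·y + (-1)·1 = 0
Row 3: (0)·x + (2)·y + (-2)·1 = 0
Solving gives x = 1, y = 1.
Check: Q·(1, 1, 1) = (1, 1, 1) = 1·(1, 1, 1).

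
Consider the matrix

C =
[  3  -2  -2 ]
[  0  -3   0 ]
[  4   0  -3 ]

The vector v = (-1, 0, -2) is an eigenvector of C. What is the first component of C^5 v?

First find the eigenvalue: Cv = (1, 0, 2) = -1·(-1, 0, -2), so λ = -1.
Then C^5 v = λ^5·v = (-1)^5·(-1, 0, -2) = -1·(-1, 0, -2) = (1, 0, 2).

1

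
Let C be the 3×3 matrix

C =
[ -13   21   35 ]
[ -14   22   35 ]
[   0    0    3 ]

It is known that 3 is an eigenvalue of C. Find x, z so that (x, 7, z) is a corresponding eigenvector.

7, -1

We need (C - 3I)v = 0.
C - 3I = [[-16, 21, 35], [-14, 19, 35], [0, 0, 0]].
Row 1: (-16)·x + (21)·7 + (35)·z = 0
Row 2: (-14)·x + (19)·7 + (35)·z = 0
Row 3: (0)·x + (0)·7 + (0)·z = 0
Solving gives x = 7, z = -1.
Check: C·(7, 7, -1) = (21, 21, -3) = 3·(7, 7, -1).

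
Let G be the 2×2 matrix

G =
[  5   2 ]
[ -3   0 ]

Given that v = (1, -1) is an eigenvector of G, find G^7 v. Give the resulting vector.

(2187, -2187)

First find the eigenvalue: Gv = (3, -3) = 3·(1, -1), so λ = 3.
Then G^7 v = λ^7·v = 3^7·(1, -1) = 2187·(1, -1) = (2187, -2187).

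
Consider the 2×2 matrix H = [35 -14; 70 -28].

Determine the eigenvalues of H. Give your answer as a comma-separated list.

0, 7

det(H - μI) = (35 - μ)(-28 - μ) - (-14)·(70) = μ^2 - 7μ.
This factors as μ·(μ - 7) = 0.
Eigenvalues: 0, 7.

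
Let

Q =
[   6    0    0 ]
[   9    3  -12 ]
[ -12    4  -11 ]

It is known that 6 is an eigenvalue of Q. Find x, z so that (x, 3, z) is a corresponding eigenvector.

1, 0

We need (Q - 6I)v = 0.
Q - 6I = [[0, 0, 0], [9, -3, -12], [-12, 4, -17]].
Row 1: (0)·x + (0)·3 + (0)·z = 0
Row 2: (9)·x + (-3)·3 + (-12)·z = 0
Row 3: (-12)·x + (4)·3 + (-17)·z = 0
Solving gives x = 1, z = 0.
Check: Q·(1, 3, 0) = (6, 18, 0) = 6·(1, 3, 0).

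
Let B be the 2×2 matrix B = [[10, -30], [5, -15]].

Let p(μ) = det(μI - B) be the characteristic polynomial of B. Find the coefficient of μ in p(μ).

5

The coefficient of μ of det(μI - B) is −trace(B).
trace(B) = (10) + (-15) = -5, so the coefficient is 5.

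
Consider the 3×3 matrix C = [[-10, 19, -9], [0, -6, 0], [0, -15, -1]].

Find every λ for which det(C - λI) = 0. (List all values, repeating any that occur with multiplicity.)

Compute the characteristic polynomial p(lambda) = det(lambda·I - C).
Expanding along the first row, p(lambda) = lambda^3 + 17·lambda^2 + 76·lambda + 60.
Try lambda = -1: p(-1) = 0, so -1 is a root.
Factor out (lambda + 1): p(lambda) = (lambda + 1)·(lambda^2 + 16·lambda + 60).
The quadratic factors as (lambda + 10)·(lambda + 6).
Eigenvalues: -10, -6, -1.

-10, -6, -1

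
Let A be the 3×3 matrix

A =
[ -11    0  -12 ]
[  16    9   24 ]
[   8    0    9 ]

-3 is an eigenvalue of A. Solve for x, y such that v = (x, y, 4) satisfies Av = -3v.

We need (A + 3I)v = 0.
A + 3I = [[-8, 0, -12], [16, 12, 24], [8, 0, 12]].
Row 1: (-8)·x + (0)·y + (-12)·4 = 0
Row 2: (16)·x + (12)·y + (24)·4 = 0
Row 3: (8)·x + (0)·y + (12)·4 = 0
Solving gives x = -6, y = 0.
Check: A·(-6, 0, 4) = (18, 0, -12) = -3·(-6, 0, 4).

-6, 0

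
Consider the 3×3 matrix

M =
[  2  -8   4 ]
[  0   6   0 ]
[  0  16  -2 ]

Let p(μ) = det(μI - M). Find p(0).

24

p(0) = det(0·I − M) = det(−M) = (−1)^3·det(M).
det(M) = -24, so p(0) = 24.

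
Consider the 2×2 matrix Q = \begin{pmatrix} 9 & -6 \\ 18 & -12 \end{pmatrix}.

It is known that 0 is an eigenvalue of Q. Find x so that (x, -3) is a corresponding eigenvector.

-2

We need (Q)v = 0.
Q = [[9, -6], [18, -12]].
Row 1: (9)·x + (-6)·-3 = 0
Row 2: (18)·x + (-12)·-3 = 0
Solving gives x = -2.
Check: Q·(-2, -3) = (0, 0) = 0·(-2, -3).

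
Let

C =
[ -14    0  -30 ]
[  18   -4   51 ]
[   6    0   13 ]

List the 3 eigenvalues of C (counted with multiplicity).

Compute the characteristic polynomial p(λ) = det(λI - C).
Expanding along the first row, p(λ) = λ^3 + 5λ^2 + 2λ - 8.
Rational-root test: λ = 1 gives p(1) = 0.
Dividing by (λ - 1) leaves λ^2 + 6λ + 8.
The quadratic factors as (λ + 4)·(λ + 2).
Eigenvalues: -4, -2, 1.

-4, -2, 1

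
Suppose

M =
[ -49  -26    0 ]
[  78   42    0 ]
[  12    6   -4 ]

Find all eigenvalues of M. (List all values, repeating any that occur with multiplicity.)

-10, -4, 3

Set up det(tI - M) = 0.
Expanding the 3×3 determinant: p(t) = t^3 + 11t^2 - 2t - 120.
Rational-root test: t = -10 gives p(-10) = 0.
Factor out (t + 10): p(t) = (t + 10)·(t^2 + t - 12).
The quadratic factors as (t + 4)·(t - 3).
Eigenvalues: -10, -4, 3.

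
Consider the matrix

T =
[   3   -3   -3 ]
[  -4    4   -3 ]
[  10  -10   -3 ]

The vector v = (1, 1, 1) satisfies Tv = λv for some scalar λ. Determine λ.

-3

Compute Tv: T·(1, 1, 1) = (-3, -3, -3).
Since Tv = λv, compare component 1: -3 = λ·1, so λ = -3.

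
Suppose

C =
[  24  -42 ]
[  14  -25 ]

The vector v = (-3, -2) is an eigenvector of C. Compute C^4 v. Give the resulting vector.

(-768, -512)

First find the eigenvalue: Cv = (12, 8) = -4·(-3, -2), so λ = -4.
Then C^4 v = λ^4·v = (-4)^4·(-3, -2) = 256·(-3, -2) = (-768, -512).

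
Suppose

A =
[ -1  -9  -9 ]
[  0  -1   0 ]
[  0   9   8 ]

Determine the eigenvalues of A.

-1, -1, 8

Set up det(μI - A) = 0.
Expanding the 3×3 determinant: p(μ) = μ^3 - 6μ^2 - 15μ - 8.
Rational-root test: μ = -1 gives p(-1) = 0.
Factor out (μ + 1): p(μ) = (μ + 1)·(μ^2 - 7μ - 8).
The quadratic factors as (μ + 1)·(μ - 8).
Eigenvalues: -1, -1, 8.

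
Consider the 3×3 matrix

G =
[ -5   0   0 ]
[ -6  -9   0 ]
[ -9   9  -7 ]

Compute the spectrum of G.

G is lower triangular, so its eigenvalues are the diagonal entries.
Diagonal: -5, -9, -7.

-9, -7, -5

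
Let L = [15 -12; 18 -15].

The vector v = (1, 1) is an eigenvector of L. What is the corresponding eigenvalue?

3

Compute Lv: L·(1, 1) = (3, 3).
Since Lv = λv, compare component 1: 3 = λ·1, so λ = 3.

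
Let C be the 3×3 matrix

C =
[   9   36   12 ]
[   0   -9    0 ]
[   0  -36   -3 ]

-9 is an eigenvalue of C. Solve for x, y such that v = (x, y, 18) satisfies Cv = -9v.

-18, 3

We need (C + 9I)v = 0.
C + 9I = [[18, 36, 12], [0, 0, 0], [0, -36, 6]].
Row 1: (18)·x + (36)·y + (12)·18 = 0
Row 2: (0)·x + (0)·y + (0)·18 = 0
Row 3: (0)·x + (-36)·y + (6)·18 = 0
Solving gives x = -18, y = 3.
Check: C·(-18, 3, 18) = (162, -27, -162) = -9·(-18, 3, 18).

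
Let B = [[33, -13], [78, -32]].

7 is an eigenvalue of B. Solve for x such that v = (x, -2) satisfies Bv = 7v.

We need (B - 7I)v = 0.
B - 7I = [[26, -13], [78, -39]].
Row 1: (26)·x + (-13)·-2 = 0
Row 2: (78)·x + (-39)·-2 = 0
Solving gives x = -1.
Check: B·(-1, -2) = (-7, -14) = 7·(-1, -2).

-1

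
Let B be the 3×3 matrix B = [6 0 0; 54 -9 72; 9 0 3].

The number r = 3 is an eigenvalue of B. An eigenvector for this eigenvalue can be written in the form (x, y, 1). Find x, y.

We need (B - 3I)v = 0.
B - 3I = [[3, 0, 0], [54, -12, 72], [9, 0, 0]].
Row 1: (3)·x + (0)·y + (0)·1 = 0
Row 2: (54)·x + (-12)·y + (72)·1 = 0
Row 3: (9)·x + (0)·y + (0)·1 = 0
Solving gives x = 0, y = 6.
Check: B·(0, 6, 1) = (0, 18, 3) = 3·(0, 6, 1).

0, 6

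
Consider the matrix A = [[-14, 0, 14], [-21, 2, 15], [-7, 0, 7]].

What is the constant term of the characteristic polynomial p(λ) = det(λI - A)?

0

p(0) = det(0·I − A) = det(−A) = (−1)^3·det(A).
det(A) = 0, so p(0) = 0.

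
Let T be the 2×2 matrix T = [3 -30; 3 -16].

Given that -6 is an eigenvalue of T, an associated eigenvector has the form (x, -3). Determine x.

-10

We need (T + 6I)v = 0.
T + 6I = [[9, -30], [3, -10]].
Row 1: (9)·x + (-30)·-3 = 0
Row 2: (3)·x + (-10)·-3 = 0
Solving gives x = -10.
Check: T·(-10, -3) = (60, 18) = -6·(-10, -3).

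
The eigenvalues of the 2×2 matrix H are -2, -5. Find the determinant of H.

10

det(H) is the product of the eigenvalues: (-2) · (-5) = 10.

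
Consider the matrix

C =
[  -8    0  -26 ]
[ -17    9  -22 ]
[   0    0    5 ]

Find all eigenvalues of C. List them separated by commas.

-8, 5, 9

The characteristic polynomial is p(t) = det(tI - C).
Cofactor expansion gives p(t) = t^3 - 6t^2 - 67t + 360.
Try t = 9: p(9) = 0, so 9 is a root.
Dividing by (t - 9) leaves t^2 + 3t - 40.
The quadratic factors as (t + 8)·(t - 5).
Eigenvalues: -8, 5, 9.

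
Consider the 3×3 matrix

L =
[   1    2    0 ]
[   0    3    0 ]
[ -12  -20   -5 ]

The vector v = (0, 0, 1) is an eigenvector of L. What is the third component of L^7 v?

-78125

First find the eigenvalue: Lv = (0, 0, -5) = -5·(0, 0, 1), so λ = -5.
Then L^7 v = λ^7·v = (-5)^7·(0, 0, 1) = -78125·(0, 0, 1) = (0, 0, -78125).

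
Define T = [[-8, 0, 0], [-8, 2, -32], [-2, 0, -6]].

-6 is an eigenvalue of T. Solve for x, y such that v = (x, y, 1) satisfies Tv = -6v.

0, 4

We need (T + 6I)v = 0.
T + 6I = [[-2, 0, 0], [-8, 8, -32], [-2, 0, 0]].
Row 1: (-2)·x + (0)·y + (0)·1 = 0
Row 2: (-8)·x + (8)·y + (-32)·1 = 0
Row 3: (-2)·x + (0)·y + (0)·1 = 0
Solving gives x = 0, y = 4.
Check: T·(0, 4, 1) = (0, -24, -6) = -6·(0, 4, 1).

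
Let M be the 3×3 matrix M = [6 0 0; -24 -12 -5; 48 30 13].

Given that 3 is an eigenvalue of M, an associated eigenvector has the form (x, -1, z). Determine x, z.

0, 3

We need (M - 3I)v = 0.
M - 3I = [[3, 0, 0], [-24, -15, -5], [48, 30, 10]].
Row 1: (3)·x + (0)·-1 + (0)·z = 0
Row 2: (-24)·x + (-15)·-1 + (-5)·z = 0
Row 3: (48)·x + (30)·-1 + (10)·z = 0
Solving gives x = 0, z = 3.
Check: M·(0, -1, 3) = (0, -3, 9) = 3·(0, -1, 3).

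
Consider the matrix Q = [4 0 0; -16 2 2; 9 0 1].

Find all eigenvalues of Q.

The characteristic polynomial is p(s) = det(sI - Q).
Expanding the 3×3 determinant: p(s) = s^3 - 7s^2 + 14s - 8.
Rational-root test: s = 1 gives p(1) = 0.
Factor out (s - 1): p(s) = (s - 1)·(s^2 - 6s + 8).
The quadratic factors as (s - 2)·(s - 4).
Eigenvalues: 1, 2, 4.

1, 2, 4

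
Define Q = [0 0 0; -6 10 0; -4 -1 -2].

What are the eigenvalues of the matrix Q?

Q is lower triangular, so its eigenvalues are the diagonal entries.
Diagonal: 0, 10, -2.

-2, 0, 10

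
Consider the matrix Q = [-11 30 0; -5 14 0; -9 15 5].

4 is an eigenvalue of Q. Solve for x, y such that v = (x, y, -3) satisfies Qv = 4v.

We need (Q - 4I)v = 0.
Q - 4I = [[-15, 30, 0], [-5, 10, 0], [-9, 15, 1]].
Row 1: (-15)·x + (30)·y + (0)·-3 = 0
Row 2: (-5)·x + (10)·y + (0)·-3 = 0
Row 3: (-9)·x + (15)·y + (1)·-3 = 0
Solving gives x = -2, y = -1.
Check: Q·(-2, -1, -3) = (-8, -4, -12) = 4·(-2, -1, -3).

-2, -1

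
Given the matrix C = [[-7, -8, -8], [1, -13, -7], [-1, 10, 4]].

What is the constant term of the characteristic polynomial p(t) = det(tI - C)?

126

p(0) = det(0·I − C) = det(−C) = (−1)^3·det(C).
det(C) = -126, so p(0) = 126.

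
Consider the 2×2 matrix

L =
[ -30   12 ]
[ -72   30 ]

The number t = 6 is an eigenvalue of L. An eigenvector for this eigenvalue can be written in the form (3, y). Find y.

We need (L - 6I)v = 0.
L - 6I = [[-36, 12], [-72, 24]].
Row 1: (-36)·3 + (12)·y = 0
Row 2: (-72)·3 + (24)·y = 0
Solving gives y = 9.
Check: L·(3, 9) = (18, 54) = 6·(3, 9).

9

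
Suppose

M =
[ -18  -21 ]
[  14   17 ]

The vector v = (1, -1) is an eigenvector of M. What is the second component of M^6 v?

First find the eigenvalue: Mv = (3, -3) = 3·(1, -1), so λ = 3.
Then M^6 v = λ^6·v = 3^6·(1, -1) = 729·(1, -1) = (729, -729).

-729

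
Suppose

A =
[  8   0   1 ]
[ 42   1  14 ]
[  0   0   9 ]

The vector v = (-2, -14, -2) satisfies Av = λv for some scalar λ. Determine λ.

Compute Av: A·(-2, -14, -2) = (-18, -126, -18).
Since Av = λv, compare component 1: -18 = λ·-2, so λ = 9.

9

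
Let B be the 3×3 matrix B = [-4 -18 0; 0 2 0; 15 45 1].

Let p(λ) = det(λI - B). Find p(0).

8

p(0) = det(0·I − B) = det(−B) = (−1)^3·det(B).
det(B) = -8, so p(0) = 8.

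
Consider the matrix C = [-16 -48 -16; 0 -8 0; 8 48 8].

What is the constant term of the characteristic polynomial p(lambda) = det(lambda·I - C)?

p(0) = det(0·I − C) = det(−C) = (−1)^3·det(C).
det(C) = 0, so p(0) = 0.

0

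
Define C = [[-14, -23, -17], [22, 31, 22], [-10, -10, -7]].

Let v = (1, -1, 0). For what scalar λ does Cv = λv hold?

Compute Cv: C·(1, -1, 0) = (9, -9, 0).
Since Cv = λv, compare component 1: 9 = λ·1, so λ = 9.

9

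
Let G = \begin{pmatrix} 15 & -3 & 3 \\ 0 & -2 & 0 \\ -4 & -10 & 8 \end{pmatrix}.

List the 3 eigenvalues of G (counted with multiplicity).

Compute the characteristic polynomial p(μ) = det(μI - G).
Cofactor expansion gives p(μ) = μ^3 - 21μ^2 + 86μ + 264.
Since p(11) = 0, μ = 11 is a root.
Factor out (μ - 11): p(μ) = (μ - 11)·(μ^2 - 10μ - 24).
The quadratic factors as (μ + 2)·(μ - 12).
Eigenvalues: -2, 11, 12.

-2, 11, 12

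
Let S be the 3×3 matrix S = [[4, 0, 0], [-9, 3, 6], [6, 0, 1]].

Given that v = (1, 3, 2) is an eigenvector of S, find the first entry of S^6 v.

First find the eigenvalue: Sv = (4, 12, 8) = 4·(1, 3, 2), so λ = 4.
Then S^6 v = λ^6·v = 4^6·(1, 3, 2) = 4096·(1, 3, 2) = (4096, 12288, 8192).

4096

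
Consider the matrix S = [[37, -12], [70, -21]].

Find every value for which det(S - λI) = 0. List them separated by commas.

det(S - rI) = (37 - r)(-21 - r) - (-12)·(70) = r^2 - 16r + 63.
This factors as (r - 7)·(r - 9) = 0.
Eigenvalues: 7, 9.

7, 9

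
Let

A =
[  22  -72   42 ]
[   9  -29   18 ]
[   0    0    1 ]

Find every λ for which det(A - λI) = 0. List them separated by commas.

The characteristic polynomial is p(λ) = det(λI - A).
Expanding the 3×3 determinant: p(λ) = λ^3 + 6λ^2 + 3λ - 10.
Since p(-2) = 0, λ = -2 is a root.
Dividing by (λ + 2) leaves λ^2 + 4λ - 5.
The quadratic factors as (λ + 5)·(λ - 1).
Eigenvalues: -5, -2, 1.

-5, -2, 1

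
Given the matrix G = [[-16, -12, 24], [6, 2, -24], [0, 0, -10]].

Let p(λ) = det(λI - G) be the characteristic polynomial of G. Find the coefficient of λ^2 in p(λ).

24

The coefficient of λ^2 of det(λI - G) is −trace(G).
trace(G) = (-16) + (2) + (-10) = -24, so the coefficient is 24.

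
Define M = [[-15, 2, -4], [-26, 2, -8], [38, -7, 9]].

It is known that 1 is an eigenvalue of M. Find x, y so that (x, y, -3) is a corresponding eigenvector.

1, 2

We need (M - 1I)v = 0.
M - 1I = [[-16, 2, -4], [-26, 1, -8], [38, -7, 8]].
Row 1: (-16)·x + (2)·y + (-4)·-3 = 0
Row 2: (-26)·x + (1)·y + (-8)·-3 = 0
Row 3: (38)·x + (-7)·y + (8)·-3 = 0
Solving gives x = 1, y = 2.
Check: M·(1, 2, -3) = (1, 2, -3) = 1·(1, 2, -3).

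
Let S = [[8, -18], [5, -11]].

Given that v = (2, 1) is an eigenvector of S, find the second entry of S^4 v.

First find the eigenvalue: Sv = (-2, -1) = -1·(2, 1), so λ = -1.
Then S^4 v = λ^4·v = (-1)^4·(2, 1) = 1·(2, 1) = (2, 1).

1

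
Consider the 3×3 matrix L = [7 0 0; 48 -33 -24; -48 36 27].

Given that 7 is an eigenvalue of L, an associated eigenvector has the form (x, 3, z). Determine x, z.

We need (L - 7I)v = 0.
L - 7I = [[0, 0, 0], [48, -40, -24], [-48, 36, 20]].
Row 1: (0)·x + (0)·3 + (0)·z = 0
Row 2: (48)·x + (-40)·3 + (-24)·z = 0
Row 3: (-48)·x + (36)·3 + (20)·z = 0
Solving gives x = 1, z = -3.
Check: L·(1, 3, -3) = (7, 21, -21) = 7·(1, 3, -3).

1, -3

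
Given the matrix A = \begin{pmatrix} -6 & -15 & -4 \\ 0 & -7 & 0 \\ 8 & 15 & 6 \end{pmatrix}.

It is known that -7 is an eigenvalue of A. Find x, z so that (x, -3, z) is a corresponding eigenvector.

-9, 9

We need (A + 7I)v = 0.
A + 7I = [[1, -15, -4], [0, 0, 0], [8, 15, 13]].
Row 1: (1)·x + (-15)·-3 + (-4)·z = 0
Row 2: (0)·x + (0)·-3 + (0)·z = 0
Row 3: (8)·x + (15)·-3 + (13)·z = 0
Solving gives x = -9, z = 9.
Check: A·(-9, -3, 9) = (63, 21, -63) = -7·(-9, -3, 9).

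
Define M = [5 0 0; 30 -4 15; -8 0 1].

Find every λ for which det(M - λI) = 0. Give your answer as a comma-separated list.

Set up det(μI - M) = 0.
Expanding along the first row, p(μ) = μ^3 - 2μ^2 - 19μ + 20.
Since p(-4) = 0, μ = -4 is a root.
Dividing by (μ + 4) leaves μ^2 - 6μ + 5.
The quadratic factors as (μ - 1)·(μ - 5).
Eigenvalues: -4, 1, 5.

-4, 1, 5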